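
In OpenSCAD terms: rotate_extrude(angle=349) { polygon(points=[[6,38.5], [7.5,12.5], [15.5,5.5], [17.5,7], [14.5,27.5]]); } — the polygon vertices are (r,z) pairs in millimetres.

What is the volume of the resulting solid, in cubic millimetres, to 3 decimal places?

Volume = 14440.964 mm³

Profile (r,z), 5 vertices: (6,38.5) (7.5,12.5) (15.5,5.5) (17.5,7) (14.5,27.5)
edge 0: (6,38.5)→(7.5,12.5)  cross = 6·12.5 − 7.5·38.5 = -213.7500; (r_i+r_j)·cross = 13.5·-213.7500 = -2885.6250
edge 1: (7.5,12.5)→(15.5,5.5)  cross = 7.5·5.5 − 15.5·12.5 = -152.5000; (r_i+r_j)·cross = 23·-152.5000 = -3507.5000
edge 2: (15.5,5.5)→(17.5,7)  cross = 15.5·7 − 17.5·5.5 = 12.2500; (r_i+r_j)·cross = 33·12.2500 = 404.2500
edge 3: (17.5,7)→(14.5,27.5)  cross = 17.5·27.5 − 14.5·7 = 379.7500; (r_i+r_j)·cross = 32·379.7500 = 12152.0000
edge 4: (14.5,27.5)→(6,38.5)  cross = 14.5·38.5 − 6·27.5 = 393.2500; (r_i+r_j)·cross = 20.5·393.2500 = 8061.6250
Σcross = 419.0000 → A = |Σcross|/2 = 209.5000 mm²
Σ(r_i+r_j)·cross = 14224.7500 → first moment M = |Σ|/6 = 2370.7917
R_c = M/A = 2370.7917/209.5000 = 11.3164 mm
θ = 349° = 6.091199 rad
V = θ·R_c·A = 6.091199·11.3164·209.5000 = 14440.964 mm³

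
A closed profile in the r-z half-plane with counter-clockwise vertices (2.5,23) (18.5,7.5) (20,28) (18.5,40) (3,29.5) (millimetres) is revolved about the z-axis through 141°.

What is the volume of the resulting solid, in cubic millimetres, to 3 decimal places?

Profile (r,z), 5 vertices: (2.5,23) (18.5,7.5) (20,28) (18.5,40) (3,29.5)
edge 0: (2.5,23)→(18.5,7.5)  cross = 2.5·7.5 − 18.5·23 = -406.7500; (r_i+r_j)·cross = 21·-406.7500 = -8541.7500
edge 1: (18.5,7.5)→(20,28)  cross = 18.5·28 − 20·7.5 = 368.0000; (r_i+r_j)·cross = 38.5·368.0000 = 14168.0000
edge 2: (20,28)→(18.5,40)  cross = 20·40 − 18.5·28 = 282.0000; (r_i+r_j)·cross = 38.5·282.0000 = 10857.0000
edge 3: (18.5,40)→(3,29.5)  cross = 18.5·29.5 − 3·40 = 425.7500; (r_i+r_j)·cross = 21.5·425.7500 = 9153.6250
edge 4: (3,29.5)→(2.5,23)  cross = 3·23 − 2.5·29.5 = -4.7500; (r_i+r_j)·cross = 5.5·-4.7500 = -26.1250
Σcross = 664.2500 → A = |Σcross|/2 = 332.1250 mm²
Σ(r_i+r_j)·cross = 25610.7500 → first moment M = |Σ|/6 = 4268.4583
R_c = M/A = 4268.4583/332.1250 = 12.8520 mm
θ = 141° = 2.460914 rad
V = θ·R_c·A = 2.460914·12.8520·332.1250 = 10504.310 mm³

Volume = 10504.310 mm³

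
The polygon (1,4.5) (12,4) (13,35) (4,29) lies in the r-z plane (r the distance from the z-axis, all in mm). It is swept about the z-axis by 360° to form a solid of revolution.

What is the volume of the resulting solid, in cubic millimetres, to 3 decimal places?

Profile (r,z), 4 vertices: (1,4.5) (12,4) (13,35) (4,29)
edge 0: (1,4.5)→(12,4)  cross = 1·4 − 12·4.5 = -50.0000; (r_i+r_j)·cross = 13·-50.0000 = -650.0000
edge 1: (12,4)→(13,35)  cross = 12·35 − 13·4 = 368.0000; (r_i+r_j)·cross = 25·368.0000 = 9200.0000
edge 2: (13,35)→(4,29)  cross = 13·29 − 4·35 = 237.0000; (r_i+r_j)·cross = 17·237.0000 = 4029.0000
edge 3: (4,29)→(1,4.5)  cross = 4·4.5 − 1·29 = -11.0000; (r_i+r_j)·cross = 5·-11.0000 = -55.0000
Σcross = 544.0000 → A = |Σcross|/2 = 272.0000 mm²
Σ(r_i+r_j)·cross = 12524.0000 → first moment M = |Σ|/6 = 2087.3333
R_c = M/A = 2087.3333/272.0000 = 7.6740 mm
θ = 360° = 6.283185 rad
V = θ·R_c·A = 6.283185·7.6740·272.0000 = 13115.102 mm³

Volume = 13115.102 mm³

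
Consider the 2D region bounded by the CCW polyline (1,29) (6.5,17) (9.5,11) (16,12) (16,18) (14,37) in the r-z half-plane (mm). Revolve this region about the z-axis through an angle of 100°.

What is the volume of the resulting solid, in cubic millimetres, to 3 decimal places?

Profile (r,z), 6 vertices: (1,29) (6.5,17) (9.5,11) (16,12) (16,18) (14,37)
edge 0: (1,29)→(6.5,17)  cross = 1·17 − 6.5·29 = -171.5000; (r_i+r_j)·cross = 7.5·-171.5000 = -1286.2500
edge 1: (6.5,17)→(9.5,11)  cross = 6.5·11 − 9.5·17 = -90.0000; (r_i+r_j)·cross = 16·-90.0000 = -1440.0000
edge 2: (9.5,11)→(16,12)  cross = 9.5·12 − 16·11 = -62.0000; (r_i+r_j)·cross = 25.5·-62.0000 = -1581.0000
edge 3: (16,12)→(16,18)  cross = 16·18 − 16·12 = 96.0000; (r_i+r_j)·cross = 32·96.0000 = 3072.0000
edge 4: (16,18)→(14,37)  cross = 16·37 − 14·18 = 340.0000; (r_i+r_j)·cross = 30·340.0000 = 10200.0000
edge 5: (14,37)→(1,29)  cross = 14·29 − 1·37 = 369.0000; (r_i+r_j)·cross = 15·369.0000 = 5535.0000
Σcross = 481.5000 → A = |Σcross|/2 = 240.7500 mm²
Σ(r_i+r_j)·cross = 14499.7500 → first moment M = |Σ|/6 = 2416.6250
R_c = M/A = 2416.6250/240.7500 = 10.0379 mm
θ = 100° = 1.745329 rad
V = θ·R_c·A = 1.745329·10.0379·240.7500 = 4217.806 mm³

Volume = 4217.806 mm³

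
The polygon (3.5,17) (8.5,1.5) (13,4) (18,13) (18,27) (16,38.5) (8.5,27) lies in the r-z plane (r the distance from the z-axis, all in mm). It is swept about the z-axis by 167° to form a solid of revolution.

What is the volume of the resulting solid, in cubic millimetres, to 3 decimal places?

Volume = 11056.489 mm³

Profile (r,z), 7 vertices: (3.5,17) (8.5,1.5) (13,4) (18,13) (18,27) (16,38.5) (8.5,27)
edge 0: (3.5,17)→(8.5,1.5)  cross = 3.5·1.5 − 8.5·17 = -139.2500; (r_i+r_j)·cross = 12·-139.2500 = -1671.0000
edge 1: (8.5,1.5)→(13,4)  cross = 8.5·4 − 13·1.5 = 14.5000; (r_i+r_j)·cross = 21.5·14.5000 = 311.7500
edge 2: (13,4)→(18,13)  cross = 13·13 − 18·4 = 97.0000; (r_i+r_j)·cross = 31·97.0000 = 3007.0000
edge 3: (18,13)→(18,27)  cross = 18·27 − 18·13 = 252.0000; (r_i+r_j)·cross = 36·252.0000 = 9072.0000
edge 4: (18,27)→(16,38.5)  cross = 18·38.5 − 16·27 = 261.0000; (r_i+r_j)·cross = 34·261.0000 = 8874.0000
edge 5: (16,38.5)→(8.5,27)  cross = 16·27 − 8.5·38.5 = 104.7500; (r_i+r_j)·cross = 24.5·104.7500 = 2566.3750
edge 6: (8.5,27)→(3.5,17)  cross = 8.5·17 − 3.5·27 = 50.0000; (r_i+r_j)·cross = 12·50.0000 = 600.0000
Σcross = 640.0000 → A = |Σcross|/2 = 320.0000 mm²
Σ(r_i+r_j)·cross = 22760.1250 → first moment M = |Σ|/6 = 3793.3542
R_c = M/A = 3793.3542/320.0000 = 11.8542 mm
θ = 167° = 2.914700 rad
V = θ·R_c·A = 2.914700·11.8542·320.0000 = 11056.489 mm³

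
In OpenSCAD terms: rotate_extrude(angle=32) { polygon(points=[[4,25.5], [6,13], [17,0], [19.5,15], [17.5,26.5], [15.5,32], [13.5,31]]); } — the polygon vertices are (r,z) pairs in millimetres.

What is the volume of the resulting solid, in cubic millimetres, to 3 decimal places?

Profile (r,z), 7 vertices: (4,25.5) (6,13) (17,0) (19.5,15) (17.5,26.5) (15.5,32) (13.5,31)
edge 0: (4,25.5)→(6,13)  cross = 4·13 − 6·25.5 = -101.0000; (r_i+r_j)·cross = 10·-101.0000 = -1010.0000
edge 1: (6,13)→(17,0)  cross = 6·0 − 17·13 = -221.0000; (r_i+r_j)·cross = 23·-221.0000 = -5083.0000
edge 2: (17,0)→(19.5,15)  cross = 17·15 − 19.5·0 = 255.0000; (r_i+r_j)·cross = 36.5·255.0000 = 9307.5000
edge 3: (19.5,15)→(17.5,26.5)  cross = 19.5·26.5 − 17.5·15 = 254.2500; (r_i+r_j)·cross = 37·254.2500 = 9407.2500
edge 4: (17.5,26.5)→(15.5,32)  cross = 17.5·32 − 15.5·26.5 = 149.2500; (r_i+r_j)·cross = 33·149.2500 = 4925.2500
edge 5: (15.5,32)→(13.5,31)  cross = 15.5·31 − 13.5·32 = 48.5000; (r_i+r_j)·cross = 29·48.5000 = 1406.5000
edge 6: (13.5,31)→(4,25.5)  cross = 13.5·25.5 − 4·31 = 220.2500; (r_i+r_j)·cross = 17.5·220.2500 = 3854.3750
Σcross = 605.2500 → A = |Σcross|/2 = 302.6250 mm²
Σ(r_i+r_j)·cross = 22807.8750 → first moment M = |Σ|/6 = 3801.3125
R_c = M/A = 3801.3125/302.6250 = 12.5611 mm
θ = 32° = 0.558505 rad
V = θ·R_c·A = 0.558505·12.5611·302.6250 = 2123.053 mm³

Volume = 2123.053 mm³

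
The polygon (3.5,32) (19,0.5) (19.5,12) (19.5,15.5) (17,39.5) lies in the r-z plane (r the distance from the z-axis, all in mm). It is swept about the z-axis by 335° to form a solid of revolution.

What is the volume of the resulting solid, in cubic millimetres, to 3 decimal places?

Profile (r,z), 5 vertices: (3.5,32) (19,0.5) (19.5,12) (19.5,15.5) (17,39.5)
edge 0: (3.5,32)→(19,0.5)  cross = 3.5·0.5 − 19·32 = -606.2500; (r_i+r_j)·cross = 22.5·-606.2500 = -13640.6250
edge 1: (19,0.5)→(19.5,12)  cross = 19·12 − 19.5·0.5 = 218.2500; (r_i+r_j)·cross = 38.5·218.2500 = 8402.6250
edge 2: (19.5,12)→(19.5,15.5)  cross = 19.5·15.5 − 19.5·12 = 68.2500; (r_i+r_j)·cross = 39·68.2500 = 2661.7500
edge 3: (19.5,15.5)→(17,39.5)  cross = 19.5·39.5 − 17·15.5 = 506.7500; (r_i+r_j)·cross = 36.5·506.7500 = 18496.3750
edge 4: (17,39.5)→(3.5,32)  cross = 17·32 − 3.5·39.5 = 405.7500; (r_i+r_j)·cross = 20.5·405.7500 = 8317.8750
Σcross = 592.7500 → A = |Σcross|/2 = 296.3750 mm²
Σ(r_i+r_j)·cross = 24238.0000 → first moment M = |Σ|/6 = 4039.6667
R_c = M/A = 4039.6667/296.3750 = 13.6303 mm
θ = 335° = 5.846853 rad
V = θ·R_c·A = 5.846853·13.6303·296.3750 = 23619.337 mm³

Volume = 23619.337 mm³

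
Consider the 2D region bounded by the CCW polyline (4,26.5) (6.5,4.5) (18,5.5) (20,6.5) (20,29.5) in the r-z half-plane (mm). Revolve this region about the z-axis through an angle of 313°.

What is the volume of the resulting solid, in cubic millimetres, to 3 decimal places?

Profile (r,z), 5 vertices: (4,26.5) (6.5,4.5) (18,5.5) (20,6.5) (20,29.5)
edge 0: (4,26.5)→(6.5,4.5)  cross = 4·4.5 − 6.5·26.5 = -154.2500; (r_i+r_j)·cross = 10.5·-154.2500 = -1619.6250
edge 1: (6.5,4.5)→(18,5.5)  cross = 6.5·5.5 − 18·4.5 = -45.2500; (r_i+r_j)·cross = 24.5·-45.2500 = -1108.6250
edge 2: (18,5.5)→(20,6.5)  cross = 18·6.5 − 20·5.5 = 7.0000; (r_i+r_j)·cross = 38·7.0000 = 266.0000
edge 3: (20,6.5)→(20,29.5)  cross = 20·29.5 − 20·6.5 = 460.0000; (r_i+r_j)·cross = 40·460.0000 = 18400.0000
edge 4: (20,29.5)→(4,26.5)  cross = 20·26.5 − 4·29.5 = 412.0000; (r_i+r_j)·cross = 24·412.0000 = 9888.0000
Σcross = 679.5000 → A = |Σcross|/2 = 339.7500 mm²
Σ(r_i+r_j)·cross = 25825.7500 → first moment M = |Σ|/6 = 4304.2917
R_c = M/A = 4304.2917/339.7500 = 12.6690 mm
θ = 313° = 5.462881 rad
V = θ·R_c·A = 5.462881·12.6690·339.7500 = 23513.831 mm³

Volume = 23513.831 mm³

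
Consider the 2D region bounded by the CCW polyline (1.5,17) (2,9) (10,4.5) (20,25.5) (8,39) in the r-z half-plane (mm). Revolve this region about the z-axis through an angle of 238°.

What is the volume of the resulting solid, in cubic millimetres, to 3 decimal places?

Volume = 14379.707 mm³

Profile (r,z), 5 vertices: (1.5,17) (2,9) (10,4.5) (20,25.5) (8,39)
edge 0: (1.5,17)→(2,9)  cross = 1.5·9 − 2·17 = -20.5000; (r_i+r_j)·cross = 3.5·-20.5000 = -71.7500
edge 1: (2,9)→(10,4.5)  cross = 2·4.5 − 10·9 = -81.0000; (r_i+r_j)·cross = 12·-81.0000 = -972.0000
edge 2: (10,4.5)→(20,25.5)  cross = 10·25.5 − 20·4.5 = 165.0000; (r_i+r_j)·cross = 30·165.0000 = 4950.0000
edge 3: (20,25.5)→(8,39)  cross = 20·39 − 8·25.5 = 576.0000; (r_i+r_j)·cross = 28·576.0000 = 16128.0000
edge 4: (8,39)→(1.5,17)  cross = 8·17 − 1.5·39 = 77.5000; (r_i+r_j)·cross = 9.5·77.5000 = 736.2500
Σcross = 717.0000 → A = |Σcross|/2 = 358.5000 mm²
Σ(r_i+r_j)·cross = 20770.5000 → first moment M = |Σ|/6 = 3461.7500
R_c = M/A = 3461.7500/358.5000 = 9.6562 mm
θ = 238° = 4.153884 rad
V = θ·R_c·A = 4.153884·9.6562·358.5000 = 14379.707 mm³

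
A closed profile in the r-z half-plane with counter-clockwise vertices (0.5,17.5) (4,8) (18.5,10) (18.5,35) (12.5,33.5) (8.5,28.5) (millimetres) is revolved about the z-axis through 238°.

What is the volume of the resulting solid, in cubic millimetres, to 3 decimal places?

Profile (r,z), 6 vertices: (0.5,17.5) (4,8) (18.5,10) (18.5,35) (12.5,33.5) (8.5,28.5)
edge 0: (0.5,17.5)→(4,8)  cross = 0.5·8 − 4·17.5 = -66.0000; (r_i+r_j)·cross = 4.5·-66.0000 = -297.0000
edge 1: (4,8)→(18.5,10)  cross = 4·10 − 18.5·8 = -108.0000; (r_i+r_j)·cross = 22.5·-108.0000 = -2430.0000
edge 2: (18.5,10)→(18.5,35)  cross = 18.5·35 − 18.5·10 = 462.5000; (r_i+r_j)·cross = 37·462.5000 = 17112.5000
edge 3: (18.5,35)→(12.5,33.5)  cross = 18.5·33.5 − 12.5·35 = 182.2500; (r_i+r_j)·cross = 31·182.2500 = 5649.7500
edge 4: (12.5,33.5)→(8.5,28.5)  cross = 12.5·28.5 − 8.5·33.5 = 71.5000; (r_i+r_j)·cross = 21·71.5000 = 1501.5000
edge 5: (8.5,28.5)→(0.5,17.5)  cross = 8.5·17.5 − 0.5·28.5 = 134.5000; (r_i+r_j)·cross = 9·134.5000 = 1210.5000
Σcross = 676.7500 → A = |Σcross|/2 = 338.3750 mm²
Σ(r_i+r_j)·cross = 22747.2500 → first moment M = |Σ|/6 = 3791.2083
R_c = M/A = 3791.2083/338.3750 = 11.2042 mm
θ = 238° = 4.153884 rad
V = θ·R_c·A = 4.153884·11.2042·338.3750 = 15748.238 mm³

Volume = 15748.238 mm³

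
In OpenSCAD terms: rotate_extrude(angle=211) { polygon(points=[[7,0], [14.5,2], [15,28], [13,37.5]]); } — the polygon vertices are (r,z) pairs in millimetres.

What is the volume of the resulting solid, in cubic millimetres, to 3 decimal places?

Profile (r,z), 4 vertices: (7,0) (14.5,2) (15,28) (13,37.5)
edge 0: (7,0)→(14.5,2)  cross = 7·2 − 14.5·0 = 14.0000; (r_i+r_j)·cross = 21.5·14.0000 = 301.0000
edge 1: (14.5,2)→(15,28)  cross = 14.5·28 − 15·2 = 376.0000; (r_i+r_j)·cross = 29.5·376.0000 = 11092.0000
edge 2: (15,28)→(13,37.5)  cross = 15·37.5 − 13·28 = 198.5000; (r_i+r_j)·cross = 28·198.5000 = 5558.0000
edge 3: (13,37.5)→(7,0)  cross = 13·0 − 7·37.5 = -262.5000; (r_i+r_j)·cross = 20·-262.5000 = -5250.0000
Σcross = 326.0000 → A = |Σcross|/2 = 163.0000 mm²
Σ(r_i+r_j)·cross = 11701.0000 → first moment M = |Σ|/6 = 1950.1667
R_c = M/A = 1950.1667/163.0000 = 11.9642 mm
θ = 211° = 3.682645 rad
V = θ·R_c·A = 3.682645·11.9642·163.0000 = 7181.771 mm³

Volume = 7181.771 mm³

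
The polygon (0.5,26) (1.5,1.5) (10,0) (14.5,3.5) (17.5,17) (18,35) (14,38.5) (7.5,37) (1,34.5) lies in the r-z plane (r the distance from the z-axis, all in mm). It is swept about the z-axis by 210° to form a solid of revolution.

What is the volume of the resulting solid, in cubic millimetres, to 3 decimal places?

Volume = 18778.074 mm³

Profile (r,z), 9 vertices: (0.5,26) (1.5,1.5) (10,0) (14.5,3.5) (17.5,17) (18,35) (14,38.5) (7.5,37) (1,34.5)
edge 0: (0.5,26)→(1.5,1.5)  cross = 0.5·1.5 − 1.5·26 = -38.2500; (r_i+r_j)·cross = 2·-38.2500 = -76.5000
edge 1: (1.5,1.5)→(10,0)  cross = 1.5·0 − 10·1.5 = -15.0000; (r_i+r_j)·cross = 11.5·-15.0000 = -172.5000
edge 2: (10,0)→(14.5,3.5)  cross = 10·3.5 − 14.5·0 = 35.0000; (r_i+r_j)·cross = 24.5·35.0000 = 857.5000
edge 3: (14.5,3.5)→(17.5,17)  cross = 14.5·17 − 17.5·3.5 = 185.2500; (r_i+r_j)·cross = 32·185.2500 = 5928.0000
edge 4: (17.5,17)→(18,35)  cross = 17.5·35 − 18·17 = 306.5000; (r_i+r_j)·cross = 35.5·306.5000 = 10880.7500
edge 5: (18,35)→(14,38.5)  cross = 18·38.5 − 14·35 = 203.0000; (r_i+r_j)·cross = 32·203.0000 = 6496.0000
edge 6: (14,38.5)→(7.5,37)  cross = 14·37 − 7.5·38.5 = 229.2500; (r_i+r_j)·cross = 21.5·229.2500 = 4928.8750
edge 7: (7.5,37)→(1,34.5)  cross = 7.5·34.5 − 1·37 = 221.7500; (r_i+r_j)·cross = 8.5·221.7500 = 1884.8750
edge 8: (1,34.5)→(0.5,26)  cross = 1·26 − 0.5·34.5 = 8.7500; (r_i+r_j)·cross = 1.5·8.7500 = 13.1250
Σcross = 1136.2500 → A = |Σcross|/2 = 568.1250 mm²
Σ(r_i+r_j)·cross = 30740.1250 → first moment M = |Σ|/6 = 5123.3542
R_c = M/A = 5123.3542/568.1250 = 9.0180 mm
θ = 210° = 3.665191 rad
V = θ·R_c·A = 3.665191·9.0180·568.1250 = 18778.074 mm³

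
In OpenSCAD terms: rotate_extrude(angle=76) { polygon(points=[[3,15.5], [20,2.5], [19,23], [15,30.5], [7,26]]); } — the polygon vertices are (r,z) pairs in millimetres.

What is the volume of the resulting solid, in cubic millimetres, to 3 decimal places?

Volume = 4706.909 mm³

Profile (r,z), 5 vertices: (3,15.5) (20,2.5) (19,23) (15,30.5) (7,26)
edge 0: (3,15.5)→(20,2.5)  cross = 3·2.5 − 20·15.5 = -302.5000; (r_i+r_j)·cross = 23·-302.5000 = -6957.5000
edge 1: (20,2.5)→(19,23)  cross = 20·23 − 19·2.5 = 412.5000; (r_i+r_j)·cross = 39·412.5000 = 16087.5000
edge 2: (19,23)→(15,30.5)  cross = 19·30.5 − 15·23 = 234.5000; (r_i+r_j)·cross = 34·234.5000 = 7973.0000
edge 3: (15,30.5)→(7,26)  cross = 15·26 − 7·30.5 = 176.5000; (r_i+r_j)·cross = 22·176.5000 = 3883.0000
edge 4: (7,26)→(3,15.5)  cross = 7·15.5 − 3·26 = 30.5000; (r_i+r_j)·cross = 10·30.5000 = 305.0000
Σcross = 551.5000 → A = |Σcross|/2 = 275.7500 mm²
Σ(r_i+r_j)·cross = 21291.0000 → first moment M = |Σ|/6 = 3548.5000
R_c = M/A = 3548.5000/275.7500 = 12.8685 mm
θ = 76° = 1.326450 rad
V = θ·R_c·A = 1.326450·12.8685·275.7500 = 4706.909 mm³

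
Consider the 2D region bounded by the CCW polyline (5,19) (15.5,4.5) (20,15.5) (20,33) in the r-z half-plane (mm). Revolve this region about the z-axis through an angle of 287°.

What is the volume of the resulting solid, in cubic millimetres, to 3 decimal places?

Profile (r,z), 4 vertices: (5,19) (15.5,4.5) (20,15.5) (20,33)
edge 0: (5,19)→(15.5,4.5)  cross = 5·4.5 − 15.5·19 = -272.0000; (r_i+r_j)·cross = 20.5·-272.0000 = -5576.0000
edge 1: (15.5,4.5)→(20,15.5)  cross = 15.5·15.5 − 20·4.5 = 150.2500; (r_i+r_j)·cross = 35.5·150.2500 = 5333.8750
edge 2: (20,15.5)→(20,33)  cross = 20·33 − 20·15.5 = 350.0000; (r_i+r_j)·cross = 40·350.0000 = 14000.0000
edge 3: (20,33)→(5,19)  cross = 20·19 − 5·33 = 215.0000; (r_i+r_j)·cross = 25·215.0000 = 5375.0000
Σcross = 443.2500 → A = |Σcross|/2 = 221.6250 mm²
Σ(r_i+r_j)·cross = 19132.8750 → first moment M = |Σ|/6 = 3188.8125
R_c = M/A = 3188.8125/221.6250 = 14.3883 mm
θ = 287° = 5.009095 rad
V = θ·R_c·A = 5.009095·14.3883·221.6250 = 15973.065 mm³

Volume = 15973.065 mm³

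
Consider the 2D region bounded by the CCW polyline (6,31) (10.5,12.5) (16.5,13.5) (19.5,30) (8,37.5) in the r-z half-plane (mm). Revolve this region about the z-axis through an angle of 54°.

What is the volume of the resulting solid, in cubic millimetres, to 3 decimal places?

Profile (r,z), 5 vertices: (6,31) (10.5,12.5) (16.5,13.5) (19.5,30) (8,37.5)
edge 0: (6,31)→(10.5,12.5)  cross = 6·12.5 − 10.5·31 = -250.5000; (r_i+r_j)·cross = 16.5·-250.5000 = -4133.2500
edge 1: (10.5,12.5)→(16.5,13.5)  cross = 10.5·13.5 − 16.5·12.5 = -64.5000; (r_i+r_j)·cross = 27·-64.5000 = -1741.5000
edge 2: (16.5,13.5)→(19.5,30)  cross = 16.5·30 − 19.5·13.5 = 231.7500; (r_i+r_j)·cross = 36·231.7500 = 8343.0000
edge 3: (19.5,30)→(8,37.5)  cross = 19.5·37.5 − 8·30 = 491.2500; (r_i+r_j)·cross = 27.5·491.2500 = 13509.3750
edge 4: (8,37.5)→(6,31)  cross = 8·31 − 6·37.5 = 23.0000; (r_i+r_j)·cross = 14·23.0000 = 322.0000
Σcross = 431.0000 → A = |Σcross|/2 = 215.5000 mm²
Σ(r_i+r_j)·cross = 16299.6250 → first moment M = |Σ|/6 = 2716.6042
R_c = M/A = 2716.6042/215.5000 = 12.6061 mm
θ = 54° = 0.942478 rad
V = θ·R_c·A = 0.942478·12.6061·215.5000 = 2560.339 mm³

Volume = 2560.339 mm³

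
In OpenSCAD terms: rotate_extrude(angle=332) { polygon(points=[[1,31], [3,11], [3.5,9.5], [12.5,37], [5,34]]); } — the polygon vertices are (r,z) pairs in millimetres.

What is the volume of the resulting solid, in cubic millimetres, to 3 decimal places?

Profile (r,z), 5 vertices: (1,31) (3,11) (3.5,9.5) (12.5,37) (5,34)
edge 0: (1,31)→(3,11)  cross = 1·11 − 3·31 = -82.0000; (r_i+r_j)·cross = 4·-82.0000 = -328.0000
edge 1: (3,11)→(3.5,9.5)  cross = 3·9.5 − 3.5·11 = -10.0000; (r_i+r_j)·cross = 6.5·-10.0000 = -65.0000
edge 2: (3.5,9.5)→(12.5,37)  cross = 3.5·37 − 12.5·9.5 = 10.7500; (r_i+r_j)·cross = 16·10.7500 = 172.0000
edge 3: (12.5,37)→(5,34)  cross = 12.5·34 − 5·37 = 240.0000; (r_i+r_j)·cross = 17.5·240.0000 = 4200.0000
edge 4: (5,34)→(1,31)  cross = 5·31 − 1·34 = 121.0000; (r_i+r_j)·cross = 6·121.0000 = 726.0000
Σcross = 279.7500 → A = |Σcross|/2 = 139.8750 mm²
Σ(r_i+r_j)·cross = 4705.0000 → first moment M = |Σ|/6 = 784.1667
R_c = M/A = 784.1667/139.8750 = 5.6062 mm
θ = 332° = 5.794493 rad
V = θ·R_c·A = 5.794493·5.6062·139.8750 = 4543.848 mm³

Volume = 4543.848 mm³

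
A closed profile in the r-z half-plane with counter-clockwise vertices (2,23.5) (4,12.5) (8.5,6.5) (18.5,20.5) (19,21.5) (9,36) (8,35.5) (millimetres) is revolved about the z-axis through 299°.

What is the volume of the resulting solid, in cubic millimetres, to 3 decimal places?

Profile (r,z), 7 vertices: (2,23.5) (4,12.5) (8.5,6.5) (18.5,20.5) (19,21.5) (9,36) (8,35.5)
edge 0: (2,23.5)→(4,12.5)  cross = 2·12.5 − 4·23.5 = -69.0000; (r_i+r_j)·cross = 6·-69.0000 = -414.0000
edge 1: (4,12.5)→(8.5,6.5)  cross = 4·6.5 − 8.5·12.5 = -80.2500; (r_i+r_j)·cross = 12.5·-80.2500 = -1003.1250
edge 2: (8.5,6.5)→(18.5,20.5)  cross = 8.5·20.5 − 18.5·6.5 = 54.0000; (r_i+r_j)·cross = 27·54.0000 = 1458.0000
edge 3: (18.5,20.5)→(19,21.5)  cross = 18.5·21.5 − 19·20.5 = 8.2500; (r_i+r_j)·cross = 37.5·8.2500 = 309.3750
edge 4: (19,21.5)→(9,36)  cross = 19·36 − 9·21.5 = 490.5000; (r_i+r_j)·cross = 28·490.5000 = 13734.0000
edge 5: (9,36)→(8,35.5)  cross = 9·35.5 − 8·36 = 31.5000; (r_i+r_j)·cross = 17·31.5000 = 535.5000
edge 6: (8,35.5)→(2,23.5)  cross = 8·23.5 − 2·35.5 = 117.0000; (r_i+r_j)·cross = 10·117.0000 = 1170.0000
Σcross = 552.0000 → A = |Σcross|/2 = 276.0000 mm²
Σ(r_i+r_j)·cross = 15789.7500 → first moment M = |Σ|/6 = 2631.6250
R_c = M/A = 2631.6250/276.0000 = 9.5349 mm
θ = 299° = 5.218534 rad
V = θ·R_c·A = 5.218534·9.5349·276.0000 = 13733.226 mm³

Volume = 13733.226 mm³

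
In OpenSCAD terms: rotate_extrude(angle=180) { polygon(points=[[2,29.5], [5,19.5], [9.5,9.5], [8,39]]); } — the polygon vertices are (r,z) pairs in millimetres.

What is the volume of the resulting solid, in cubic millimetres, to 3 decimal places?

Profile (r,z), 4 vertices: (2,29.5) (5,19.5) (9.5,9.5) (8,39)
edge 0: (2,29.5)→(5,19.5)  cross = 2·19.5 − 5·29.5 = -108.5000; (r_i+r_j)·cross = 7·-108.5000 = -759.5000
edge 1: (5,19.5)→(9.5,9.5)  cross = 5·9.5 − 9.5·19.5 = -137.7500; (r_i+r_j)·cross = 14.5·-137.7500 = -1997.3750
edge 2: (9.5,9.5)→(8,39)  cross = 9.5·39 − 8·9.5 = 294.5000; (r_i+r_j)·cross = 17.5·294.5000 = 5153.7500
edge 3: (8,39)→(2,29.5)  cross = 8·29.5 − 2·39 = 158.0000; (r_i+r_j)·cross = 10·158.0000 = 1580.0000
Σcross = 206.2500 → A = |Σcross|/2 = 103.1250 mm²
Σ(r_i+r_j)·cross = 3976.8750 → first moment M = |Σ|/6 = 662.8125
R_c = M/A = 662.8125/103.1250 = 6.4273 mm
θ = 180° = 3.141593 rad
V = θ·R_c·A = 3.141593·6.4273·103.1250 = 2082.287 mm³

Volume = 2082.287 mm³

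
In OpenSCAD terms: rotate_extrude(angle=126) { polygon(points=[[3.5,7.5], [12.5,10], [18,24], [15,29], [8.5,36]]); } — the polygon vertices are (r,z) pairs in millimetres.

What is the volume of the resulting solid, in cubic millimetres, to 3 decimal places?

Volume = 5210.528 mm³

Profile (r,z), 5 vertices: (3.5,7.5) (12.5,10) (18,24) (15,29) (8.5,36)
edge 0: (3.5,7.5)→(12.5,10)  cross = 3.5·10 − 12.5·7.5 = -58.7500; (r_i+r_j)·cross = 16·-58.7500 = -940.0000
edge 1: (12.5,10)→(18,24)  cross = 12.5·24 − 18·10 = 120.0000; (r_i+r_j)·cross = 30.5·120.0000 = 3660.0000
edge 2: (18,24)→(15,29)  cross = 18·29 − 15·24 = 162.0000; (r_i+r_j)·cross = 33·162.0000 = 5346.0000
edge 3: (15,29)→(8.5,36)  cross = 15·36 − 8.5·29 = 293.5000; (r_i+r_j)·cross = 23.5·293.5000 = 6897.2500
edge 4: (8.5,36)→(3.5,7.5)  cross = 8.5·7.5 − 3.5·36 = -62.2500; (r_i+r_j)·cross = 12·-62.2500 = -747.0000
Σcross = 454.5000 → A = |Σcross|/2 = 227.2500 mm²
Σ(r_i+r_j)·cross = 14216.2500 → first moment M = |Σ|/6 = 2369.3750
R_c = M/A = 2369.3750/227.2500 = 10.4263 mm
θ = 126° = 2.199115 rad
V = θ·R_c·A = 2.199115·10.4263·227.2500 = 5210.528 mm³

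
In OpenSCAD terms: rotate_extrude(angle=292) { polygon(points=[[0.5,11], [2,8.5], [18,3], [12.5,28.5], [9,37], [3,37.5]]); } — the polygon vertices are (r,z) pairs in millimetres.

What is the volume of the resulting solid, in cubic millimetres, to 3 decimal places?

Profile (r,z), 6 vertices: (0.5,11) (2,8.5) (18,3) (12.5,28.5) (9,37) (3,37.5)
edge 0: (0.5,11)→(2,8.5)  cross = 0.5·8.5 − 2·11 = -17.7500; (r_i+r_j)·cross = 2.5·-17.7500 = -44.3750
edge 1: (2,8.5)→(18,3)  cross = 2·3 − 18·8.5 = -147.0000; (r_i+r_j)·cross = 20·-147.0000 = -2940.0000
edge 2: (18,3)→(12.5,28.5)  cross = 18·28.5 − 12.5·3 = 475.5000; (r_i+r_j)·cross = 30.5·475.5000 = 14502.7500
edge 3: (12.5,28.5)→(9,37)  cross = 12.5·37 − 9·28.5 = 206.0000; (r_i+r_j)·cross = 21.5·206.0000 = 4429.0000
edge 4: (9,37)→(3,37.5)  cross = 9·37.5 − 3·37 = 226.5000; (r_i+r_j)·cross = 12·226.5000 = 2718.0000
edge 5: (3,37.5)→(0.5,11)  cross = 3·11 − 0.5·37.5 = 14.2500; (r_i+r_j)·cross = 3.5·14.2500 = 49.8750
Σcross = 757.5000 → A = |Σcross|/2 = 378.7500 mm²
Σ(r_i+r_j)·cross = 18715.2500 → first moment M = |Σ|/6 = 3119.2083
R_c = M/A = 3119.2083/378.7500 = 8.2355 mm
θ = 292° = 5.096361 rad
V = θ·R_c·A = 5.096361·8.2355·378.7500 = 15896.613 mm³

Volume = 15896.613 mm³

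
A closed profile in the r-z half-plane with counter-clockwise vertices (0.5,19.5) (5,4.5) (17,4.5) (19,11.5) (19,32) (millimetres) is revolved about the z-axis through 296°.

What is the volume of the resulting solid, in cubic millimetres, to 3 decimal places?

Volume = 20631.872 mm³

Profile (r,z), 5 vertices: (0.5,19.5) (5,4.5) (17,4.5) (19,11.5) (19,32)
edge 0: (0.5,19.5)→(5,4.5)  cross = 0.5·4.5 − 5·19.5 = -95.2500; (r_i+r_j)·cross = 5.5·-95.2500 = -523.8750
edge 1: (5,4.5)→(17,4.5)  cross = 5·4.5 − 17·4.5 = -54.0000; (r_i+r_j)·cross = 22·-54.0000 = -1188.0000
edge 2: (17,4.5)→(19,11.5)  cross = 17·11.5 − 19·4.5 = 110.0000; (r_i+r_j)·cross = 36·110.0000 = 3960.0000
edge 3: (19,11.5)→(19,32)  cross = 19·32 − 19·11.5 = 389.5000; (r_i+r_j)·cross = 38·389.5000 = 14801.0000
edge 4: (19,32)→(0.5,19.5)  cross = 19·19.5 − 0.5·32 = 354.5000; (r_i+r_j)·cross = 19.5·354.5000 = 6912.7500
Σcross = 704.7500 → A = |Σcross|/2 = 352.3750 mm²
Σ(r_i+r_j)·cross = 23961.8750 → first moment M = |Σ|/6 = 3993.6458
R_c = M/A = 3993.6458/352.3750 = 11.3335 mm
θ = 296° = 5.166175 rad
V = θ·R_c·A = 5.166175·11.3335·352.3750 = 20631.872 mm³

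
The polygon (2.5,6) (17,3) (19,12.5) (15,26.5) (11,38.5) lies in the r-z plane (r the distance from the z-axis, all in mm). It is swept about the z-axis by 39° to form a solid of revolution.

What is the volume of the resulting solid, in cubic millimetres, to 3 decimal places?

Profile (r,z), 5 vertices: (2.5,6) (17,3) (19,12.5) (15,26.5) (11,38.5)
edge 0: (2.5,6)→(17,3)  cross = 2.5·3 − 17·6 = -94.5000; (r_i+r_j)·cross = 19.5·-94.5000 = -1842.7500
edge 1: (17,3)→(19,12.5)  cross = 17·12.5 − 19·3 = 155.5000; (r_i+r_j)·cross = 36·155.5000 = 5598.0000
edge 2: (19,12.5)→(15,26.5)  cross = 19·26.5 − 15·12.5 = 316.0000; (r_i+r_j)·cross = 34·316.0000 = 10744.0000
edge 3: (15,26.5)→(11,38.5)  cross = 15·38.5 − 11·26.5 = 286.0000; (r_i+r_j)·cross = 26·286.0000 = 7436.0000
edge 4: (11,38.5)→(2.5,6)  cross = 11·6 − 2.5·38.5 = -30.2500; (r_i+r_j)·cross = 13.5·-30.2500 = -408.3750
Σcross = 632.7500 → A = |Σcross|/2 = 316.3750 mm²
Σ(r_i+r_j)·cross = 21526.8750 → first moment M = |Σ|/6 = 3587.8125
R_c = M/A = 3587.8125/316.3750 = 11.3404 mm
θ = 39° = 0.680678 rad
V = θ·R_c·A = 0.680678·11.3404·316.3750 = 2442.147 mm³

Volume = 2442.147 mm³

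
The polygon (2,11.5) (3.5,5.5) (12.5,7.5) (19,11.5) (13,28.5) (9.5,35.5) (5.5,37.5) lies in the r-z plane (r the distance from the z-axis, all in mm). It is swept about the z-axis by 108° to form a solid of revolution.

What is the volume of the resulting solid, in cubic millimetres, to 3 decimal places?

Profile (r,z), 7 vertices: (2,11.5) (3.5,5.5) (12.5,7.5) (19,11.5) (13,28.5) (9.5,35.5) (5.5,37.5)
edge 0: (2,11.5)→(3.5,5.5)  cross = 2·5.5 − 3.5·11.5 = -29.2500; (r_i+r_j)·cross = 5.5·-29.2500 = -160.8750
edge 1: (3.5,5.5)→(12.5,7.5)  cross = 3.5·7.5 − 12.5·5.5 = -42.5000; (r_i+r_j)·cross = 16·-42.5000 = -680.0000
edge 2: (12.5,7.5)→(19,11.5)  cross = 12.5·11.5 − 19·7.5 = 1.2500; (r_i+r_j)·cross = 31.5·1.2500 = 39.3750
edge 3: (19,11.5)→(13,28.5)  cross = 19·28.5 − 13·11.5 = 392.0000; (r_i+r_j)·cross = 32·392.0000 = 12544.0000
edge 4: (13,28.5)→(9.5,35.5)  cross = 13·35.5 − 9.5·28.5 = 190.7500; (r_i+r_j)·cross = 22.5·190.7500 = 4291.8750
edge 5: (9.5,35.5)→(5.5,37.5)  cross = 9.5·37.5 − 5.5·35.5 = 161.0000; (r_i+r_j)·cross = 15·161.0000 = 2415.0000
edge 6: (5.5,37.5)→(2,11.5)  cross = 5.5·11.5 − 2·37.5 = -11.7500; (r_i+r_j)·cross = 7.5·-11.7500 = -88.1250
Σcross = 661.5000 → A = |Σcross|/2 = 330.7500 mm²
Σ(r_i+r_j)·cross = 18361.2500 → first moment M = |Σ|/6 = 3060.2083
R_c = M/A = 3060.2083/330.7500 = 9.2523 mm
θ = 108° = 1.884956 rad
V = θ·R_c·A = 1.884956·9.2523·330.7500 = 5768.357 mm³

Volume = 5768.357 mm³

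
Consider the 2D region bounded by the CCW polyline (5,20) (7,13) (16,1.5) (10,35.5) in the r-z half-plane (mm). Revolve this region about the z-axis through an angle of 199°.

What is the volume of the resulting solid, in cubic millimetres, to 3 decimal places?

Volume = 5367.839 mm³

Profile (r,z), 4 vertices: (5,20) (7,13) (16,1.5) (10,35.5)
edge 0: (5,20)→(7,13)  cross = 5·13 − 7·20 = -75.0000; (r_i+r_j)·cross = 12·-75.0000 = -900.0000
edge 1: (7,13)→(16,1.5)  cross = 7·1.5 − 16·13 = -197.5000; (r_i+r_j)·cross = 23·-197.5000 = -4542.5000
edge 2: (16,1.5)→(10,35.5)  cross = 16·35.5 − 10·1.5 = 553.0000; (r_i+r_j)·cross = 26·553.0000 = 14378.0000
edge 3: (10,35.5)→(5,20)  cross = 10·20 − 5·35.5 = 22.5000; (r_i+r_j)·cross = 15·22.5000 = 337.5000
Σcross = 303.0000 → A = |Σcross|/2 = 151.5000 mm²
Σ(r_i+r_j)·cross = 9273.0000 → first moment M = |Σ|/6 = 1545.5000
R_c = M/A = 1545.5000/151.5000 = 10.2013 mm
θ = 199° = 3.473205 rad
V = θ·R_c·A = 3.473205·10.2013·151.5000 = 5367.839 mm³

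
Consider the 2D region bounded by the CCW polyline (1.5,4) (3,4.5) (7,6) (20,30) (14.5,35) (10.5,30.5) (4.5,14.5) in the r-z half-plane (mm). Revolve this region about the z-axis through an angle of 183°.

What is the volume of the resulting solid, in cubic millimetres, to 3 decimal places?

Profile (r,z), 7 vertices: (1.5,4) (3,4.5) (7,6) (20,30) (14.5,35) (10.5,30.5) (4.5,14.5)
edge 0: (1.5,4)→(3,4.5)  cross = 1.5·4.5 − 3·4 = -5.2500; (r_i+r_j)·cross = 4.5·-5.2500 = -23.6250
edge 1: (3,4.5)→(7,6)  cross = 3·6 − 7·4.5 = -13.5000; (r_i+r_j)·cross = 10·-13.5000 = -135.0000
edge 2: (7,6)→(20,30)  cross = 7·30 − 20·6 = 90.0000; (r_i+r_j)·cross = 27·90.0000 = 2430.0000
edge 3: (20,30)→(14.5,35)  cross = 20·35 − 14.5·30 = 265.0000; (r_i+r_j)·cross = 34.5·265.0000 = 9142.5000
edge 4: (14.5,35)→(10.5,30.5)  cross = 14.5·30.5 − 10.5·35 = 74.7500; (r_i+r_j)·cross = 25·74.7500 = 1868.7500
edge 5: (10.5,30.5)→(4.5,14.5)  cross = 10.5·14.5 − 4.5·30.5 = 15.0000; (r_i+r_j)·cross = 15·15.0000 = 225.0000
edge 6: (4.5,14.5)→(1.5,4)  cross = 4.5·4 − 1.5·14.5 = -3.7500; (r_i+r_j)·cross = 6·-3.7500 = -22.5000
Σcross = 422.2500 → A = |Σcross|/2 = 211.1250 mm²
Σ(r_i+r_j)·cross = 13485.1250 → first moment M = |Σ|/6 = 2247.5208
R_c = M/A = 2247.5208/211.1250 = 10.6455 mm
θ = 183° = 3.193953 rad
V = θ·R_c·A = 3.193953·10.6455·211.1250 = 7178.475 mm³

Volume = 7178.475 mm³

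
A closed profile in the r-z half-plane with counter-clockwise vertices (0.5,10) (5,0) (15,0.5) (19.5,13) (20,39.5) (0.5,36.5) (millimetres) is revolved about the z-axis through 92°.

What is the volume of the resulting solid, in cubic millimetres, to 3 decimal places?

Profile (r,z), 6 vertices: (0.5,10) (5,0) (15,0.5) (19.5,13) (20,39.5) (0.5,36.5)
edge 0: (0.5,10)→(5,0)  cross = 0.5·0 − 5·10 = -50.0000; (r_i+r_j)·cross = 5.5·-50.0000 = -275.0000
edge 1: (5,0)→(15,0.5)  cross = 5·0.5 − 15·0 = 2.5000; (r_i+r_j)·cross = 20·2.5000 = 50.0000
edge 2: (15,0.5)→(19.5,13)  cross = 15·13 − 19.5·0.5 = 185.2500; (r_i+r_j)·cross = 34.5·185.2500 = 6391.1250
edge 3: (19.5,13)→(20,39.5)  cross = 19.5·39.5 − 20·13 = 510.2500; (r_i+r_j)·cross = 39.5·510.2500 = 20154.8750
edge 4: (20,39.5)→(0.5,36.5)  cross = 20·36.5 − 0.5·39.5 = 710.2500; (r_i+r_j)·cross = 20.5·710.2500 = 14560.1250
edge 5: (0.5,36.5)→(0.5,10)  cross = 0.5·10 − 0.5·36.5 = -13.2500; (r_i+r_j)·cross = 1·-13.2500 = -13.2500
Σcross = 1345.0000 → A = |Σcross|/2 = 672.5000 mm²
Σ(r_i+r_j)·cross = 40867.8750 → first moment M = |Σ|/6 = 6811.3125
R_c = M/A = 6811.3125/672.5000 = 10.1283 mm
θ = 92° = 1.605703 rad
V = θ·R_c·A = 1.605703·10.1283·672.5000 = 10936.944 mm³

Volume = 10936.944 mm³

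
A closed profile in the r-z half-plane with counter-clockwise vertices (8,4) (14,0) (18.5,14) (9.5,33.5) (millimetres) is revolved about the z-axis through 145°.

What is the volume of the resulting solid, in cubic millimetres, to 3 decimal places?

Volume = 6217.997 mm³

Profile (r,z), 4 vertices: (8,4) (14,0) (18.5,14) (9.5,33.5)
edge 0: (8,4)→(14,0)  cross = 8·0 − 14·4 = -56.0000; (r_i+r_j)·cross = 22·-56.0000 = -1232.0000
edge 1: (14,0)→(18.5,14)  cross = 14·14 − 18.5·0 = 196.0000; (r_i+r_j)·cross = 32.5·196.0000 = 6370.0000
edge 2: (18.5,14)→(9.5,33.5)  cross = 18.5·33.5 − 9.5·14 = 486.7500; (r_i+r_j)·cross = 28·486.7500 = 13629.0000
edge 3: (9.5,33.5)→(8,4)  cross = 9.5·4 − 8·33.5 = -230.0000; (r_i+r_j)·cross = 17.5·-230.0000 = -4025.0000
Σcross = 396.7500 → A = |Σcross|/2 = 198.3750 mm²
Σ(r_i+r_j)·cross = 14742.0000 → first moment M = |Σ|/6 = 2457.0000
R_c = M/A = 2457.0000/198.3750 = 12.3856 mm
θ = 145° = 2.530727 rad
V = θ·R_c·A = 2.530727·12.3856·198.3750 = 6217.997 mm³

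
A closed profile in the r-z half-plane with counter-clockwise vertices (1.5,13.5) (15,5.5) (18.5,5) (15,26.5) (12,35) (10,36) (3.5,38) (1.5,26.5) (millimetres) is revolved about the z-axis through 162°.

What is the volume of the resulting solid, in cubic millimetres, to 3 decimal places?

Volume = 9779.091 mm³

Profile (r,z), 8 vertices: (1.5,13.5) (15,5.5) (18.5,5) (15,26.5) (12,35) (10,36) (3.5,38) (1.5,26.5)
edge 0: (1.5,13.5)→(15,5.5)  cross = 1.5·5.5 − 15·13.5 = -194.2500; (r_i+r_j)·cross = 16.5·-194.2500 = -3205.1250
edge 1: (15,5.5)→(18.5,5)  cross = 15·5 − 18.5·5.5 = -26.7500; (r_i+r_j)·cross = 33.5·-26.7500 = -896.1250
edge 2: (18.5,5)→(15,26.5)  cross = 18.5·26.5 − 15·5 = 415.2500; (r_i+r_j)·cross = 33.5·415.2500 = 13910.8750
edge 3: (15,26.5)→(12,35)  cross = 15·35 − 12·26.5 = 207.0000; (r_i+r_j)·cross = 27·207.0000 = 5589.0000
edge 4: (12,35)→(10,36)  cross = 12·36 − 10·35 = 82.0000; (r_i+r_j)·cross = 22·82.0000 = 1804.0000
edge 5: (10,36)→(3.5,38)  cross = 10·38 − 3.5·36 = 254.0000; (r_i+r_j)·cross = 13.5·254.0000 = 3429.0000
edge 6: (3.5,38)→(1.5,26.5)  cross = 3.5·26.5 − 1.5·38 = 35.7500; (r_i+r_j)·cross = 5·35.7500 = 178.7500
edge 7: (1.5,26.5)→(1.5,13.5)  cross = 1.5·13.5 − 1.5·26.5 = -19.5000; (r_i+r_j)·cross = 3·-19.5000 = -58.5000
Σcross = 753.5000 → A = |Σcross|/2 = 376.7500 mm²
Σ(r_i+r_j)·cross = 20751.8750 → first moment M = |Σ|/6 = 3458.6458
R_c = M/A = 3458.6458/376.7500 = 9.1802 mm
θ = 162° = 2.827433 rad
V = θ·R_c·A = 2.827433·9.1802·376.7500 = 9779.091 mm³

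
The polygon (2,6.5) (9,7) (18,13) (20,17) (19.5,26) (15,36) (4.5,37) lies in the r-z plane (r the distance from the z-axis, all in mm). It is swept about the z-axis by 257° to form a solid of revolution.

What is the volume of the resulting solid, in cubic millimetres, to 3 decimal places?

Profile (r,z), 7 vertices: (2,6.5) (9,7) (18,13) (20,17) (19.5,26) (15,36) (4.5,37)
edge 0: (2,6.5)→(9,7)  cross = 2·7 − 9·6.5 = -44.5000; (r_i+r_j)·cross = 11·-44.5000 = -489.5000
edge 1: (9,7)→(18,13)  cross = 9·13 − 18·7 = -9.0000; (r_i+r_j)·cross = 27·-9.0000 = -243.0000
edge 2: (18,13)→(20,17)  cross = 18·17 − 20·13 = 46.0000; (r_i+r_j)·cross = 38·46.0000 = 1748.0000
edge 3: (20,17)→(19.5,26)  cross = 20·26 − 19.5·17 = 188.5000; (r_i+r_j)·cross = 39.5·188.5000 = 7445.7500
edge 4: (19.5,26)→(15,36)  cross = 19.5·36 − 15·26 = 312.0000; (r_i+r_j)·cross = 34.5·312.0000 = 10764.0000
edge 5: (15,36)→(4.5,37)  cross = 15·37 − 4.5·36 = 393.0000; (r_i+r_j)·cross = 19.5·393.0000 = 7663.5000
edge 6: (4.5,37)→(2,6.5)  cross = 4.5·6.5 − 2·37 = -44.7500; (r_i+r_j)·cross = 6.5·-44.7500 = -290.8750
Σcross = 841.2500 → A = |Σcross|/2 = 420.6250 mm²
Σ(r_i+r_j)·cross = 26597.8750 → first moment M = |Σ|/6 = 4432.9792
R_c = M/A = 4432.9792/420.6250 = 10.5390 mm
θ = 257° = 4.485496 rad
V = θ·R_c·A = 4.485496·10.5390·420.6250 = 19884.111 mm³

Volume = 19884.111 mm³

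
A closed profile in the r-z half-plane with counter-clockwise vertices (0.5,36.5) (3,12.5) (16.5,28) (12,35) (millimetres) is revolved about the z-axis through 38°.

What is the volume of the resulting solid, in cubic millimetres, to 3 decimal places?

Volume = 1038.362 mm³

Profile (r,z), 4 vertices: (0.5,36.5) (3,12.5) (16.5,28) (12,35)
edge 0: (0.5,36.5)→(3,12.5)  cross = 0.5·12.5 − 3·36.5 = -103.2500; (r_i+r_j)·cross = 3.5·-103.2500 = -361.3750
edge 1: (3,12.5)→(16.5,28)  cross = 3·28 − 16.5·12.5 = -122.2500; (r_i+r_j)·cross = 19.5·-122.2500 = -2383.8750
edge 2: (16.5,28)→(12,35)  cross = 16.5·35 − 12·28 = 241.5000; (r_i+r_j)·cross = 28.5·241.5000 = 6882.7500
edge 3: (12,35)→(0.5,36.5)  cross = 12·36.5 − 0.5·35 = 420.5000; (r_i+r_j)·cross = 12.5·420.5000 = 5256.2500
Σcross = 436.5000 → A = |Σcross|/2 = 218.2500 mm²
Σ(r_i+r_j)·cross = 9393.7500 → first moment M = |Σ|/6 = 1565.6250
R_c = M/A = 1565.6250/218.2500 = 7.1735 mm
θ = 38° = 0.663225 rad
V = θ·R_c·A = 0.663225·7.1735·218.2500 = 1038.362 mm³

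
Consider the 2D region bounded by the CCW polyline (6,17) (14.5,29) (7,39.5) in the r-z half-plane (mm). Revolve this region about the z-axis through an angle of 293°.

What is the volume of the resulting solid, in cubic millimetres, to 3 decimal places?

Volume = 4201.318 mm³

Profile (r,z), 3 vertices: (6,17) (14.5,29) (7,39.5)
edge 0: (6,17)→(14.5,29)  cross = 6·29 − 14.5·17 = -72.5000; (r_i+r_j)·cross = 20.5·-72.5000 = -1486.2500
edge 1: (14.5,29)→(7,39.5)  cross = 14.5·39.5 − 7·29 = 369.7500; (r_i+r_j)·cross = 21.5·369.7500 = 7949.6250
edge 2: (7,39.5)→(6,17)  cross = 7·17 − 6·39.5 = -118.0000; (r_i+r_j)·cross = 13·-118.0000 = -1534.0000
Σcross = 179.2500 → A = |Σcross|/2 = 89.6250 mm²
Σ(r_i+r_j)·cross = 4929.3750 → first moment M = |Σ|/6 = 821.5625
R_c = M/A = 821.5625/89.6250 = 9.1667 mm
θ = 293° = 5.113815 rad
V = θ·R_c·A = 5.113815·9.1667·89.6250 = 4201.318 mm³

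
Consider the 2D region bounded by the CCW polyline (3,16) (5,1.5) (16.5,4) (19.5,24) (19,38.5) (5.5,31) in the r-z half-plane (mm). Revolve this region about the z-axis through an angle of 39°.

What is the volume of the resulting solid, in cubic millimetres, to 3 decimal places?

Profile (r,z), 6 vertices: (3,16) (5,1.5) (16.5,4) (19.5,24) (19,38.5) (5.5,31)
edge 0: (3,16)→(5,1.5)  cross = 3·1.5 − 5·16 = -75.5000; (r_i+r_j)·cross = 8·-75.5000 = -604.0000
edge 1: (5,1.5)→(16.5,4)  cross = 5·4 − 16.5·1.5 = -4.7500; (r_i+r_j)·cross = 21.5·-4.7500 = -102.1250
edge 2: (16.5,4)→(19.5,24)  cross = 16.5·24 − 19.5·4 = 318.0000; (r_i+r_j)·cross = 36·318.0000 = 11448.0000
edge 3: (19.5,24)→(19,38.5)  cross = 19.5·38.5 − 19·24 = 294.7500; (r_i+r_j)·cross = 38.5·294.7500 = 11347.8750
edge 4: (19,38.5)→(5.5,31)  cross = 19·31 − 5.5·38.5 = 377.2500; (r_i+r_j)·cross = 24.5·377.2500 = 9242.6250
edge 5: (5.5,31)→(3,16)  cross = 5.5·16 − 3·31 = -5.0000; (r_i+r_j)·cross = 8.5·-5.0000 = -42.5000
Σcross = 904.7500 → A = |Σcross|/2 = 452.3750 mm²
Σ(r_i+r_j)·cross = 31289.8750 → first moment M = |Σ|/6 = 5214.9792
R_c = M/A = 5214.9792/452.3750 = 11.5280 mm
θ = 39° = 0.680678 rad
V = θ·R_c·A = 0.680678·11.5280·452.3750 = 3549.724 mm³

Volume = 3549.724 mm³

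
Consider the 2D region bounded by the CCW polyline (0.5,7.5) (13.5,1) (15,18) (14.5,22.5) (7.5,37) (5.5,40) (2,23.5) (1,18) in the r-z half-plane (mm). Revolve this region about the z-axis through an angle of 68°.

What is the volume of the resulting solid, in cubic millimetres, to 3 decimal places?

Profile (r,z), 8 vertices: (0.5,7.5) (13.5,1) (15,18) (14.5,22.5) (7.5,37) (5.5,40) (2,23.5) (1,18)
edge 0: (0.5,7.5)→(13.5,1)  cross = 0.5·1 − 13.5·7.5 = -100.7500; (r_i+r_j)·cross = 14·-100.7500 = -1410.5000
edge 1: (13.5,1)→(15,18)  cross = 13.5·18 − 15·1 = 228.0000; (r_i+r_j)·cross = 28.5·228.0000 = 6498.0000
edge 2: (15,18)→(14.5,22.5)  cross = 15·22.5 − 14.5·18 = 76.5000; (r_i+r_j)·cross = 29.5·76.5000 = 2256.7500
edge 3: (14.5,22.5)→(7.5,37)  cross = 14.5·37 − 7.5·22.5 = 367.7500; (r_i+r_j)·cross = 22·367.7500 = 8090.5000
edge 4: (7.5,37)→(5.5,40)  cross = 7.5·40 − 5.5·37 = 96.5000; (r_i+r_j)·cross = 13·96.5000 = 1254.5000
edge 5: (5.5,40)→(2,23.5)  cross = 5.5·23.5 − 2·40 = 49.2500; (r_i+r_j)·cross = 7.5·49.2500 = 369.3750
edge 6: (2,23.5)→(1,18)  cross = 2·18 − 1·23.5 = 12.5000; (r_i+r_j)·cross = 3·12.5000 = 37.5000
edge 7: (1,18)→(0.5,7.5)  cross = 1·7.5 − 0.5·18 = -1.5000; (r_i+r_j)·cross = 1.5·-1.5000 = -2.2500
Σcross = 728.2500 → A = |Σcross|/2 = 364.1250 mm²
Σ(r_i+r_j)·cross = 17093.8750 → first moment M = |Σ|/6 = 2848.9792
R_c = M/A = 2848.9792/364.1250 = 7.8242 mm
θ = 68° = 1.186824 rad
V = θ·R_c·A = 1.186824·7.8242·364.1250 = 3381.237 mm³

Volume = 3381.237 mm³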